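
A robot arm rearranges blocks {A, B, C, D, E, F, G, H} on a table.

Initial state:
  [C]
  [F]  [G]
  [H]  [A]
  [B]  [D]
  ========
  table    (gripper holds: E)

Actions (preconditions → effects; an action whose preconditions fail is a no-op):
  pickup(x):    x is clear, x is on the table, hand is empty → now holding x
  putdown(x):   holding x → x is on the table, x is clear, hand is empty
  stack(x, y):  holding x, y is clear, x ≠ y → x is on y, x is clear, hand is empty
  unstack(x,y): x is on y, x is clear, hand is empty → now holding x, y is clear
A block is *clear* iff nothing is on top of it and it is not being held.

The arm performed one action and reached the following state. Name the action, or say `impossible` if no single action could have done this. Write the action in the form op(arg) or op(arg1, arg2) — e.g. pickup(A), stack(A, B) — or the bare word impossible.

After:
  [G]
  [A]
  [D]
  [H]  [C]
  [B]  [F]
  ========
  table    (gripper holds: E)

target: towers=[B/H/D/A/G; F/C] holding=E
        putdown(E) → towers=[B/H/F/C; D/A/G; E] holding=-
       stack(E, G) → towers=[B/H/F/C; D/A/G/E] holding=-
       stack(E, C) → towers=[B/H/F/C/E; D/A/G] holding=-
none of the 3 applicable actions match → impossible

impossible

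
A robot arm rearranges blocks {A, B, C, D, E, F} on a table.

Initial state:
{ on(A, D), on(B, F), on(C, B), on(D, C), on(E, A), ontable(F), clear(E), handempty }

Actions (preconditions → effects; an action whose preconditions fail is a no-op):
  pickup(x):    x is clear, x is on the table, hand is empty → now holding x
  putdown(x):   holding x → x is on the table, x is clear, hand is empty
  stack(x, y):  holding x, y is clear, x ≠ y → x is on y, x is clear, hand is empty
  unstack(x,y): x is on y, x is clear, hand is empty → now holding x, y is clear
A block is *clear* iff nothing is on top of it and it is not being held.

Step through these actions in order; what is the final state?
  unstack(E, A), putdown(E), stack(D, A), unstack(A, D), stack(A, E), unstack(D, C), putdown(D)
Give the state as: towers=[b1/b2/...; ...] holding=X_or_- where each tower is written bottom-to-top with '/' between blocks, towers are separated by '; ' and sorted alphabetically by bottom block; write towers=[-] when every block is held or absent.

step 1 (unstack(E, A)): towers=[F/B/C/D/A] holding=E
step 2 (putdown(E)): towers=[E; F/B/C/D/A] holding=-
step 3 (stack(D, A)) [no-op]: towers=[E; F/B/C/D/A] holding=-
step 4 (unstack(A, D)): towers=[E; F/B/C/D] holding=A
step 5 (stack(A, E)): towers=[E/A; F/B/C/D] holding=-
step 6 (unstack(D, C)): towers=[E/A; F/B/C] holding=D
step 7 (putdown(D)): towers=[D; E/A; F/B/C] holding=-

towers=[D; E/A; F/B/C] holding=-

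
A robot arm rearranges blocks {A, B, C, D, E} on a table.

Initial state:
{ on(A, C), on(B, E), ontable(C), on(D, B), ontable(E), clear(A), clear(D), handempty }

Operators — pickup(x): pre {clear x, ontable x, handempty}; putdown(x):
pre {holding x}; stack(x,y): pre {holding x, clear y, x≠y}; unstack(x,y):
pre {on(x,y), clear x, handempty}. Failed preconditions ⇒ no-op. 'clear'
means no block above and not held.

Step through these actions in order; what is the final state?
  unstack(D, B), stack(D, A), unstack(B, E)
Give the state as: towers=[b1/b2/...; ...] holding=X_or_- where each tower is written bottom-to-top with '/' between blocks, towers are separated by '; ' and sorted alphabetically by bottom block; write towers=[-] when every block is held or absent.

towers=[C/A/D; E] holding=B

step 1 (unstack(D, B)): towers=[C/A; E/B] holding=D
step 2 (stack(D, A)): towers=[C/A/D; E/B] holding=-
step 3 (unstack(B, E)): towers=[C/A/D; E] holding=B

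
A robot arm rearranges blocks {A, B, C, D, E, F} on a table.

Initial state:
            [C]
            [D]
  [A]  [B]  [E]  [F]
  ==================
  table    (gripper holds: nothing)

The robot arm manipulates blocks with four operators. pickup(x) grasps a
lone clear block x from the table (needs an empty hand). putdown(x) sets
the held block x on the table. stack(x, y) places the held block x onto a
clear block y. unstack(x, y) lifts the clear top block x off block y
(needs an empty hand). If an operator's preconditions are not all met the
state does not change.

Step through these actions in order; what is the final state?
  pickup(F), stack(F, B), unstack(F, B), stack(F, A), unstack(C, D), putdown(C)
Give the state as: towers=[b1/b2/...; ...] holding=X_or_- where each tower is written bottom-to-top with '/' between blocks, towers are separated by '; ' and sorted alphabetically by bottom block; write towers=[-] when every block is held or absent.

step 1 (pickup(F)): towers=[A; B; E/D/C] holding=F
step 2 (stack(F, B)): towers=[A; B/F; E/D/C] holding=-
step 3 (unstack(F, B)): towers=[A; B; E/D/C] holding=F
step 4 (stack(F, A)): towers=[A/F; B; E/D/C] holding=-
step 5 (unstack(C, D)): towers=[A/F; B; E/D] holding=C
step 6 (putdown(C)): towers=[A/F; B; C; E/D] holding=-

towers=[A/F; B; C; E/D] holding=-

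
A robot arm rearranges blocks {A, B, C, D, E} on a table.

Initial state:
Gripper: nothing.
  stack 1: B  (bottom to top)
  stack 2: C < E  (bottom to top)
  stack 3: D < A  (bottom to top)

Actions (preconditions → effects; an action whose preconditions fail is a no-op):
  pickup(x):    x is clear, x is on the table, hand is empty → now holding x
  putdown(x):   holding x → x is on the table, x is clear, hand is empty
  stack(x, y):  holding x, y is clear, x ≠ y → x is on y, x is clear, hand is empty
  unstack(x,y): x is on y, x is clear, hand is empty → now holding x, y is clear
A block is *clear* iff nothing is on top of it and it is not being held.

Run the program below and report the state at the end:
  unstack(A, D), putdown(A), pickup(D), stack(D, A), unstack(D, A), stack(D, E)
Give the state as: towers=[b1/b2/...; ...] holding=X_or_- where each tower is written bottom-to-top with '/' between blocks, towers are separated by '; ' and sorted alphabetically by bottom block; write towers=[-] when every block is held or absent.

towers=[A; B; C/E/D] holding=-

step 1 (unstack(A, D)): towers=[B; C/E; D] holding=A
step 2 (putdown(A)): towers=[A; B; C/E; D] holding=-
step 3 (pickup(D)): towers=[A; B; C/E] holding=D
step 4 (stack(D, A)): towers=[A/D; B; C/E] holding=-
step 5 (unstack(D, A)): towers=[A; B; C/E] holding=D
step 6 (stack(D, E)): towers=[A; B; C/E/D] holding=-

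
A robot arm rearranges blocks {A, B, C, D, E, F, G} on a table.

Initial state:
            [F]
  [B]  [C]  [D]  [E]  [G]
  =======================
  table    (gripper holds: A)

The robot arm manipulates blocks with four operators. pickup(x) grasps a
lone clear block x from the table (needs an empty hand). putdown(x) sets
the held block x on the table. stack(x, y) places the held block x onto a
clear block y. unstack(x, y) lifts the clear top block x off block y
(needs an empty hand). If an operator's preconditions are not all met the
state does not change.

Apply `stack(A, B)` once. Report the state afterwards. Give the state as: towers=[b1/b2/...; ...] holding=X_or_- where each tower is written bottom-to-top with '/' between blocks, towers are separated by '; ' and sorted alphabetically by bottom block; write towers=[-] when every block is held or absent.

before: towers=[B; C; D/F; E; G] holding=A
pre[stack(A, B)]: holding(A) ok, clear(B) ok, A≠B ok
all met → apply stack(A, B)
after:  towers=[B/A; C; D/F; E; G] holding=-

towers=[B/A; C; D/F; E; G] holding=-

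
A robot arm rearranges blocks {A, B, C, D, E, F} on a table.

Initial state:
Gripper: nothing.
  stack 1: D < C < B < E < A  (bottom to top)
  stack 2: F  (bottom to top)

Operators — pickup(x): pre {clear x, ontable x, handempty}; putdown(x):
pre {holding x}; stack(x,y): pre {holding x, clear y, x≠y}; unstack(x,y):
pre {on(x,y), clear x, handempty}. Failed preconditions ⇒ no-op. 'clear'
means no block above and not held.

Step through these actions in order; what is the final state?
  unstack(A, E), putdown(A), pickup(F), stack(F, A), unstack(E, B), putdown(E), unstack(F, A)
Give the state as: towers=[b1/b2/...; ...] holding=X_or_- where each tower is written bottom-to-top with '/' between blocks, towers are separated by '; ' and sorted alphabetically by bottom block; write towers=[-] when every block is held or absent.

step 1 (unstack(A, E)): towers=[D/C/B/E; F] holding=A
step 2 (putdown(A)): towers=[A; D/C/B/E; F] holding=-
step 3 (pickup(F)): towers=[A; D/C/B/E] holding=F
step 4 (stack(F, A)): towers=[A/F; D/C/B/E] holding=-
step 5 (unstack(E, B)): towers=[A/F; D/C/B] holding=E
step 6 (putdown(E)): towers=[A/F; D/C/B; E] holding=-
step 7 (unstack(F, A)): towers=[A; D/C/B; E] holding=F

towers=[A; D/C/B; E] holding=F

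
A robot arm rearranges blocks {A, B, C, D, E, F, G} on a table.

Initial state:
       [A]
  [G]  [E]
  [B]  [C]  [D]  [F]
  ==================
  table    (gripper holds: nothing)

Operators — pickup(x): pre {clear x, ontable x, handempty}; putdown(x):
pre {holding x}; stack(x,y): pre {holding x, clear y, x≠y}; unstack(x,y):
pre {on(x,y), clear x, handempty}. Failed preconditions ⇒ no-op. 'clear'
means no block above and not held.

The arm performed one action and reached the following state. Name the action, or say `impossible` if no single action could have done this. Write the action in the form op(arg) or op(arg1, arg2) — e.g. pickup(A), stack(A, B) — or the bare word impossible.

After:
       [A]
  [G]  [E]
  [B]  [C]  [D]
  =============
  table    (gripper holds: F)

target: towers=[B/G; C/E/A; D] holding=F
         pickup(F) → towers=[B/G; C/E/A; D] holding=F  ← match
     unstack(G, B) → towers=[B; C/E/A; D; F] holding=G
         pickup(D) → towers=[B/G; C/E/A; F] holding=D
     unstack(A, E) → towers=[B/G; C/E; D; F] holding=A

pickup(F)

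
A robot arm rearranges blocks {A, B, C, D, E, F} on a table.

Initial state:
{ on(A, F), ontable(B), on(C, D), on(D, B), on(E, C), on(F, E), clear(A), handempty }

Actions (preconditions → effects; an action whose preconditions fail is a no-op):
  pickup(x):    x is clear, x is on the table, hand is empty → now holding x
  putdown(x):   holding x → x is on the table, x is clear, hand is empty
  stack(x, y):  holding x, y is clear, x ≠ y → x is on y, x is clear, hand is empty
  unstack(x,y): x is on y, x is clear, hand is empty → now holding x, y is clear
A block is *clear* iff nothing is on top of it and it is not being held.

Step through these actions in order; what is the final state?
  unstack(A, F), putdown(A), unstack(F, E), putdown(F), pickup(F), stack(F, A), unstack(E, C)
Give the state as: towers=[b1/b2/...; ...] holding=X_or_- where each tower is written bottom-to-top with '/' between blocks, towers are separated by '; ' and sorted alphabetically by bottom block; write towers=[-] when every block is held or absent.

towers=[A/F; B/D/C] holding=E

step 1 (unstack(A, F)): towers=[B/D/C/E/F] holding=A
step 2 (putdown(A)): towers=[A; B/D/C/E/F] holding=-
step 3 (unstack(F, E)): towers=[A; B/D/C/E] holding=F
step 4 (putdown(F)): towers=[A; B/D/C/E; F] holding=-
step 5 (pickup(F)): towers=[A; B/D/C/E] holding=F
step 6 (stack(F, A)): towers=[A/F; B/D/C/E] holding=-
step 7 (unstack(E, C)): towers=[A/F; B/D/C] holding=E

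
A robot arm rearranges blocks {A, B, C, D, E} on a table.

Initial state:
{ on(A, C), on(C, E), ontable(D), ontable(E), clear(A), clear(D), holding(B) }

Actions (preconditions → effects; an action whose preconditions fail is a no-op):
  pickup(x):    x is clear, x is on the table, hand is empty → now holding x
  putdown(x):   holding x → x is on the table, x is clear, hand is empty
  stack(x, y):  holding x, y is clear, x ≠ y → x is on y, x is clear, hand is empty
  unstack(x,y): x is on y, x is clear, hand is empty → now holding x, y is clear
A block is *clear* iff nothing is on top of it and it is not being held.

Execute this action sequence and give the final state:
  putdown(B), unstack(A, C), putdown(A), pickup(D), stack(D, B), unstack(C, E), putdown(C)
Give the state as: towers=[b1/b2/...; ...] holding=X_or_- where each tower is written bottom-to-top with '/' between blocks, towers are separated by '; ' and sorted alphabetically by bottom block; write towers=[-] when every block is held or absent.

towers=[A; B/D; C; E] holding=-

step 1 (putdown(B)): towers=[B; D; E/C/A] holding=-
step 2 (unstack(A, C)): towers=[B; D; E/C] holding=A
step 3 (putdown(A)): towers=[A; B; D; E/C] holding=-
step 4 (pickup(D)): towers=[A; B; E/C] holding=D
step 5 (stack(D, B)): towers=[A; B/D; E/C] holding=-
step 6 (unstack(C, E)): towers=[A; B/D; E] holding=C
step 7 (putdown(C)): towers=[A; B/D; C; E] holding=-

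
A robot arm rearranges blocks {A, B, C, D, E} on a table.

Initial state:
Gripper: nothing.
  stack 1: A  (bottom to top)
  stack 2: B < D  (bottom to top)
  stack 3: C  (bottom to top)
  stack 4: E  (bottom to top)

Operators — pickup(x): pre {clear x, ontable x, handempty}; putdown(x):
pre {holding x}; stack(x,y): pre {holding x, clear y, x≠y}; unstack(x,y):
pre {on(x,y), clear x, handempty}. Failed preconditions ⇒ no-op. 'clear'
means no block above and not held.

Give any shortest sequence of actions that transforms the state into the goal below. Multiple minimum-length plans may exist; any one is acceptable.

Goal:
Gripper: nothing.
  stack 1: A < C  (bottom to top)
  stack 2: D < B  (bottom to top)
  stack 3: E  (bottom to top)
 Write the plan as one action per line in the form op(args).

unstack(D, B)
putdown(D)
pickup(B)
stack(B, D)
pickup(C)
stack(C, A)

step 1 (unstack(D, B)): towers=[A; B; C; E] holding=D
step 2 (putdown(D)): towers=[A; B; C; D; E] holding=-
step 3 (pickup(B)): towers=[A; C; D; E] holding=B
step 4 (stack(B, D)): towers=[A; C; D/B; E] holding=-
step 5 (pickup(C)): towers=[A; D/B; E] holding=C
step 6 (stack(C, A)): towers=[A/C; D/B; E] holding=-
goal check: towers=[A/C; D/B; E] holding=- — reached (length 6, optimal by BFS)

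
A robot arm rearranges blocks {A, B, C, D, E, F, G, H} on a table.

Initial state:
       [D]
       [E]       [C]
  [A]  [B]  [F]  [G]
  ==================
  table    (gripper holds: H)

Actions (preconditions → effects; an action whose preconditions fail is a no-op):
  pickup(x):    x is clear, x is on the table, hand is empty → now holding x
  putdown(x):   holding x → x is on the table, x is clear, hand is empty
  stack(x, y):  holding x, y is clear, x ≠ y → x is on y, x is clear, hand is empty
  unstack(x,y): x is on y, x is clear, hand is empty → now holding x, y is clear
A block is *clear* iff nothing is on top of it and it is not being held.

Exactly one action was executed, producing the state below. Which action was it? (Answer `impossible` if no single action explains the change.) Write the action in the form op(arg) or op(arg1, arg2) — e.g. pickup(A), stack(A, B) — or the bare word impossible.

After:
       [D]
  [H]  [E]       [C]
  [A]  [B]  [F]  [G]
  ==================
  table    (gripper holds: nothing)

target: towers=[A/H; B/E/D; F; G/C] holding=-
        putdown(H) → towers=[A; B/E/D; F; G/C; H] holding=-
       stack(H, A) → towers=[A/H; B/E/D; F; G/C] holding=-  ← match
       stack(H, F) → towers=[A; B/E/D; F/H; G/C] holding=-
       stack(H, D) → towers=[A; B/E/D/H; F; G/C] holding=-
       stack(H, C) → towers=[A; B/E/D; F; G/C/H] holding=-

stack(H, A)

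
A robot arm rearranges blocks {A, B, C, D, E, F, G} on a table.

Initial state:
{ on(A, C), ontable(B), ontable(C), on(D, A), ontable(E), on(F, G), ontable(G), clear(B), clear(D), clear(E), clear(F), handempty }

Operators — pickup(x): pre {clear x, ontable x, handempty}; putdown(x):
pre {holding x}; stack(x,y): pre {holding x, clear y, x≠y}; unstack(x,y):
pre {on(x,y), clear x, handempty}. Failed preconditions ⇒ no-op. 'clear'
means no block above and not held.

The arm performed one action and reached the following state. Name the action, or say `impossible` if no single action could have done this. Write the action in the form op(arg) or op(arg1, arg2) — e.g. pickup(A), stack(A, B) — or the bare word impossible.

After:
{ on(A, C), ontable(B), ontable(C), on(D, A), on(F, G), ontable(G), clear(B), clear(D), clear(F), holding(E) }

target: towers=[B; C/A/D; G/F] holding=E
         pickup(B) → towers=[C/A/D; E; G/F] holding=B
     unstack(F, G) → towers=[B; C/A/D; E; G] holding=F
     unstack(D, A) → towers=[B; C/A; E; G/F] holding=D
         pickup(E) → towers=[B; C/A/D; G/F] holding=E  ← match

pickup(E)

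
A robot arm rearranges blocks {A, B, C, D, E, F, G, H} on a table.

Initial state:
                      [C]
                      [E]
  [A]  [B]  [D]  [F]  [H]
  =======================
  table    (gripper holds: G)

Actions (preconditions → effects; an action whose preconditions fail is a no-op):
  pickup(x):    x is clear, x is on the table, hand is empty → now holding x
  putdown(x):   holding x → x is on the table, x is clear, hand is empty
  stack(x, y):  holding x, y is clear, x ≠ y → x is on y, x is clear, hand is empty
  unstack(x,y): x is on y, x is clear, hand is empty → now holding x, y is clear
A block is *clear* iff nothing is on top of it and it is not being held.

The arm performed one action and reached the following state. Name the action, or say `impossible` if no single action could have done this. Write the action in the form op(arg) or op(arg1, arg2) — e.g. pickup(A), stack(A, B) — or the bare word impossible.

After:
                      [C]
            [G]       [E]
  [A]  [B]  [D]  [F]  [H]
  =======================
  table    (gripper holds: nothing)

target: towers=[A; B; D/G; F; H/E/C] holding=-
        putdown(G) → towers=[A; B; D; F; G; H/E/C] holding=-
       stack(G, A) → towers=[A/G; B; D; F; H/E/C] holding=-
       stack(G, B) → towers=[A; B/G; D; F; H/E/C] holding=-
       stack(G, F) → towers=[A; B; D; F/G; H/E/C] holding=-
       stack(G, D) → towers=[A; B; D/G; F; H/E/C] holding=-  ← match
       stack(G, C) → towers=[A; B; D; F; H/E/C/G] holding=-

stack(G, D)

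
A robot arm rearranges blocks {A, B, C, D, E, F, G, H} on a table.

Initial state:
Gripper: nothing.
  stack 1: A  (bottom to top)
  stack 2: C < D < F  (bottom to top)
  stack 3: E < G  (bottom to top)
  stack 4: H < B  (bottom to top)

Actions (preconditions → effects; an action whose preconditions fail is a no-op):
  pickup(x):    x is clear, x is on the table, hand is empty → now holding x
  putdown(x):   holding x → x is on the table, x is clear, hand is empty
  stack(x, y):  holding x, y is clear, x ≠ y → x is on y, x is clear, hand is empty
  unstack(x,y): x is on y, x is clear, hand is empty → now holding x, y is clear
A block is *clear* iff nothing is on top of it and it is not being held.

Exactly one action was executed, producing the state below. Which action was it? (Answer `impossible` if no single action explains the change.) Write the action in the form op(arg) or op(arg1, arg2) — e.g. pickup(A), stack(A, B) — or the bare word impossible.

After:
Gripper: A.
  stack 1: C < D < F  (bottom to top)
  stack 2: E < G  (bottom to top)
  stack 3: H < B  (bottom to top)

pickup(A)

target: towers=[C/D/F; E/G; H/B] holding=A
     unstack(G, E) → towers=[A; C/D/F; E; H/B] holding=G
         pickup(A) → towers=[C/D/F; E/G; H/B] holding=A  ← match
     unstack(B, H) → towers=[A; C/D/F; E/G; H] holding=B
     unstack(F, D) → towers=[A; C/D; E/G; H/B] holding=F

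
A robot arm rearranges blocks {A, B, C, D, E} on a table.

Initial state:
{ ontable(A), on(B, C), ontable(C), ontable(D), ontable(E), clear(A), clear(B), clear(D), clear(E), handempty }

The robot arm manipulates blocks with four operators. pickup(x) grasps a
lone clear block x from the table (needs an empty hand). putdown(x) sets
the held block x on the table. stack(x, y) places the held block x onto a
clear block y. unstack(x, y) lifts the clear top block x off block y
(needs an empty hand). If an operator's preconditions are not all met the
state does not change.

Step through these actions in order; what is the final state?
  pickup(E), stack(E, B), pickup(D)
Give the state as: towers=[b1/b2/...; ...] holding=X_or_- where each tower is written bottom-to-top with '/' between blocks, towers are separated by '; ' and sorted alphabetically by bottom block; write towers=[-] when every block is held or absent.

towers=[A; C/B/E] holding=D

step 1 (pickup(E)): towers=[A; C/B; D] holding=E
step 2 (stack(E, B)): towers=[A; C/B/E; D] holding=-
step 3 (pickup(D)): towers=[A; C/B/E] holding=D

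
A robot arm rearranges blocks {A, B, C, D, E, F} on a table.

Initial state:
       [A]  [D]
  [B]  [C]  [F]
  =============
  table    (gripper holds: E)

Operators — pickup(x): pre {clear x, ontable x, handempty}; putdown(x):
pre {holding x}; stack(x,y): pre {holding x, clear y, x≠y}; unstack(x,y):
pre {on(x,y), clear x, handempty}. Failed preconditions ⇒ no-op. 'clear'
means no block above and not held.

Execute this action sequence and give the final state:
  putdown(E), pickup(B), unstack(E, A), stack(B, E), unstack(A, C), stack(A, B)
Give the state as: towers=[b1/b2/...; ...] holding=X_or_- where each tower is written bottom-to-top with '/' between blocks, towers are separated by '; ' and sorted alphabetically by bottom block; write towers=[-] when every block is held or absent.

towers=[C; E/B/A; F/D] holding=-

step 1 (putdown(E)): towers=[B; C/A; E; F/D] holding=-
step 2 (pickup(B)): towers=[C/A; E; F/D] holding=B
step 3 (unstack(E, A)) [no-op]: towers=[C/A; E; F/D] holding=B
step 4 (stack(B, E)): towers=[C/A; E/B; F/D] holding=-
step 5 (unstack(A, C)): towers=[C; E/B; F/D] holding=A
step 6 (stack(A, B)): towers=[C; E/B/A; F/D] holding=-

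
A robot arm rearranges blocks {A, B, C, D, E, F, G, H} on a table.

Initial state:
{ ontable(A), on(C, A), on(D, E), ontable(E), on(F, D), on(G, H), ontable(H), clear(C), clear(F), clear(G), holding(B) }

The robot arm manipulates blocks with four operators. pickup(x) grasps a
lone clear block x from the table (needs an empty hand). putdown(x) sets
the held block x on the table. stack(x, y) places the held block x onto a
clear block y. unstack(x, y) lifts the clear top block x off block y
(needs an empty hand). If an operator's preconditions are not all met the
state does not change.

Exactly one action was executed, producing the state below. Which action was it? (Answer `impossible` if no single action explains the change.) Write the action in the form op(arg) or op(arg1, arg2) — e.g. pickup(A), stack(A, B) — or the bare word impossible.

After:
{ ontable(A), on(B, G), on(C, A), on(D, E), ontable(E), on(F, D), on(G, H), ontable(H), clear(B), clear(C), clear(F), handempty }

target: towers=[A/C; E/D/F; H/G/B] holding=-
        putdown(B) → towers=[A/C; B; E/D/F; H/G] holding=-
       stack(B, G) → towers=[A/C; E/D/F; H/G/B] holding=-  ← match
       stack(B, F) → towers=[A/C; E/D/F/B; H/G] holding=-
       stack(B, C) → towers=[A/C/B; E/D/F; H/G] holding=-

stack(B, G)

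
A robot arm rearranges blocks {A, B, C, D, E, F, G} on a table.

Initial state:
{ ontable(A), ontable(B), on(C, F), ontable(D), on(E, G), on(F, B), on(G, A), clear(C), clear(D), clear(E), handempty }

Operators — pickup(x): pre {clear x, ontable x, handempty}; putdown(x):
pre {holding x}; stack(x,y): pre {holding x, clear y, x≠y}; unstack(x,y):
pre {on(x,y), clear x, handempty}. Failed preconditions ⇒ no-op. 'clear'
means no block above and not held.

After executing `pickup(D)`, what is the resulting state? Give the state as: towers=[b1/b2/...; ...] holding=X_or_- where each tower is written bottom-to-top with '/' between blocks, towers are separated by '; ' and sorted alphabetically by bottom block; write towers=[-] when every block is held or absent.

before: towers=[A/G/E; B/F/C; D] holding=-
pre[pickup(D)]: clear(D) yes, ontable(D) yes, handempty yes
all met → apply pickup(D)
after:  towers=[A/G/E; B/F/C] holding=D

towers=[A/G/E; B/F/C] holding=D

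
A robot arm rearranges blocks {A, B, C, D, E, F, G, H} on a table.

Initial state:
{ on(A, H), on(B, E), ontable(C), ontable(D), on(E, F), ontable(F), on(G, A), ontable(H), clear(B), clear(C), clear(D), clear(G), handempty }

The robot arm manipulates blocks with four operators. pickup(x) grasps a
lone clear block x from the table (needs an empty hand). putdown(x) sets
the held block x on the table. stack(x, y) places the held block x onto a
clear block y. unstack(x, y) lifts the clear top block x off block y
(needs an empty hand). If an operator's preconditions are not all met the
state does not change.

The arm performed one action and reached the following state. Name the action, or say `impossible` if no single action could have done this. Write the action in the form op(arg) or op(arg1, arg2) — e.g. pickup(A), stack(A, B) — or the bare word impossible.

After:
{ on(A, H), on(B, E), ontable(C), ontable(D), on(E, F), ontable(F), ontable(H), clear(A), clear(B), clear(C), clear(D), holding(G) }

target: towers=[C; D; F/E/B; H/A] holding=G
     unstack(G, A) → towers=[C; D; F/E/B; H/A] holding=G  ← match
     unstack(B, E) → towers=[C; D; F/E; H/A/G] holding=B
         pickup(D) → towers=[C; F/E/B; H/A/G] holding=D
         pickup(C) → towers=[D; F/E/B; H/A/G] holding=C

unstack(G, A)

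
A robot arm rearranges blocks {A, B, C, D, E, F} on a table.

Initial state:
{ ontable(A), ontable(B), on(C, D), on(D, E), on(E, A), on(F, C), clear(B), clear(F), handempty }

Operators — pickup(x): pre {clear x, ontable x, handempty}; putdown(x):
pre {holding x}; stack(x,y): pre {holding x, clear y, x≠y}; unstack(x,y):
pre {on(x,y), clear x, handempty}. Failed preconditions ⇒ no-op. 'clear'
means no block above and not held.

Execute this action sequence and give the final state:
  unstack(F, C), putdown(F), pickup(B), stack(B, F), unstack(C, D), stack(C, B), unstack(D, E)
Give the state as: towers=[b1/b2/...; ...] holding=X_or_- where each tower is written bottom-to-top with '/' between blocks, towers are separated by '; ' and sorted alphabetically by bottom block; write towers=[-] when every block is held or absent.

step 1 (unstack(F, C)): towers=[A/E/D/C; B] holding=F
step 2 (putdown(F)): towers=[A/E/D/C; B; F] holding=-
step 3 (pickup(B)): towers=[A/E/D/C; F] holding=B
step 4 (stack(B, F)): towers=[A/E/D/C; F/B] holding=-
step 5 (unstack(C, D)): towers=[A/E/D; F/B] holding=C
step 6 (stack(C, B)): towers=[A/E/D; F/B/C] holding=-
step 7 (unstack(D, E)): towers=[A/E; F/B/C] holding=D

towers=[A/E; F/B/C] holding=D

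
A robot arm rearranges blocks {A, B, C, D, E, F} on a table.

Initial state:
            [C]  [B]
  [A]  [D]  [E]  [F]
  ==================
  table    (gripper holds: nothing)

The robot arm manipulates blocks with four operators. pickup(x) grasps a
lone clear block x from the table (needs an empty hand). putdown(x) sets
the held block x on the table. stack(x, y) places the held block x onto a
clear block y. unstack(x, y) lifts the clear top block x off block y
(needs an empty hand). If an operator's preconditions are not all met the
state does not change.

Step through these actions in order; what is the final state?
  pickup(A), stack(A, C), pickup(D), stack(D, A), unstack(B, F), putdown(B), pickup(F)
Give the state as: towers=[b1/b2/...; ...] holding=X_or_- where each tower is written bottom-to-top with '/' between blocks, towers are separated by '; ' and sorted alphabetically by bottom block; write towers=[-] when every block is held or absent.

towers=[B; E/C/A/D] holding=F

step 1 (pickup(A)): towers=[D; E/C; F/B] holding=A
step 2 (stack(A, C)): towers=[D; E/C/A; F/B] holding=-
step 3 (pickup(D)): towers=[E/C/A; F/B] holding=D
step 4 (stack(D, A)): towers=[E/C/A/D; F/B] holding=-
step 5 (unstack(B, F)): towers=[E/C/A/D; F] holding=B
step 6 (putdown(B)): towers=[B; E/C/A/D; F] holding=-
step 7 (pickup(F)): towers=[B; E/C/A/D] holding=F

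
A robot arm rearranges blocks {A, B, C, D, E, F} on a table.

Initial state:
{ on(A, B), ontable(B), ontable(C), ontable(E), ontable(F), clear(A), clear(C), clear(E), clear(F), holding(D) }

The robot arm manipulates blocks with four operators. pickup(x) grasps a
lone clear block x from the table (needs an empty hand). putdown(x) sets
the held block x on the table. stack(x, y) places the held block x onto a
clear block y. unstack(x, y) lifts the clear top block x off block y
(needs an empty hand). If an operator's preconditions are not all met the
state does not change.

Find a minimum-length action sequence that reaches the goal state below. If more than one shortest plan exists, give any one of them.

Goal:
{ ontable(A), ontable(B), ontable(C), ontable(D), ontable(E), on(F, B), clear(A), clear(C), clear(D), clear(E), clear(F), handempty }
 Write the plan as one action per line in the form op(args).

step 1 (putdown(D)): towers=[B/A; C; D; E; F] holding=-
step 2 (unstack(A, B)): towers=[B; C; D; E; F] holding=A
step 3 (putdown(A)): towers=[A; B; C; D; E; F] holding=-
step 4 (pickup(F)): towers=[A; B; C; D; E] holding=F
step 5 (stack(F, B)): towers=[A; B/F; C; D; E] holding=-
goal check: towers=[A; B/F; C; D; E] holding=- — reached (length 5, optimal by BFS)

putdown(D)
unstack(A, B)
putdown(A)
pickup(F)
stack(F, B)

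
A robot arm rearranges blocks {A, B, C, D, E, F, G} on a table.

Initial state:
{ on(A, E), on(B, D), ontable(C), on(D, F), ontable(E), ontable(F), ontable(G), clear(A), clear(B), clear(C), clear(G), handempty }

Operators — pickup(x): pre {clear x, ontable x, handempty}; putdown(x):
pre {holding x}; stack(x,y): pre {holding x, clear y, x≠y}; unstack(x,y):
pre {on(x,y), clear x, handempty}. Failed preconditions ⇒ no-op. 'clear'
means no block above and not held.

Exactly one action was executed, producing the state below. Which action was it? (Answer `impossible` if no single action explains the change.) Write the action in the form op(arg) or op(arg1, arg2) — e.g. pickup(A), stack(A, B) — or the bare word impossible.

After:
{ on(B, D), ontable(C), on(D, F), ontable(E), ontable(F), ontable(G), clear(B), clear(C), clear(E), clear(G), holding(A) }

unstack(A, E)

target: towers=[C; E; F/D/B; G] holding=A
     unstack(B, D) → towers=[C; E/A; F/D; G] holding=B
         pickup(G) → towers=[C; E/A; F/D/B] holding=G
     unstack(A, E) → towers=[C; E; F/D/B; G] holding=A  ← match
         pickup(C) → towers=[E/A; F/D/B; G] holding=C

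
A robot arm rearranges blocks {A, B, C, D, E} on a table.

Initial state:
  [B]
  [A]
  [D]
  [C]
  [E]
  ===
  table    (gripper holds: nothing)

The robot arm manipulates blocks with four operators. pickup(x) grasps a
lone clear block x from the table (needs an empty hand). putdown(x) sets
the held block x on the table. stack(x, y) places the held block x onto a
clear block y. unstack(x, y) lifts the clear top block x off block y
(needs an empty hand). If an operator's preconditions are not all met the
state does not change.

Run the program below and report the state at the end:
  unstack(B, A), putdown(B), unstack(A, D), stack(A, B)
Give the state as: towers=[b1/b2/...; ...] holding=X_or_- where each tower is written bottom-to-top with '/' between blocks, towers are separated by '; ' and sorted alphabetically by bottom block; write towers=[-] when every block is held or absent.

towers=[B/A; E/C/D] holding=-

step 1 (unstack(B, A)): towers=[E/C/D/A] holding=B
step 2 (putdown(B)): towers=[B; E/C/D/A] holding=-
step 3 (unstack(A, D)): towers=[B; E/C/D] holding=A
step 4 (stack(A, B)): towers=[B/A; E/C/D] holding=-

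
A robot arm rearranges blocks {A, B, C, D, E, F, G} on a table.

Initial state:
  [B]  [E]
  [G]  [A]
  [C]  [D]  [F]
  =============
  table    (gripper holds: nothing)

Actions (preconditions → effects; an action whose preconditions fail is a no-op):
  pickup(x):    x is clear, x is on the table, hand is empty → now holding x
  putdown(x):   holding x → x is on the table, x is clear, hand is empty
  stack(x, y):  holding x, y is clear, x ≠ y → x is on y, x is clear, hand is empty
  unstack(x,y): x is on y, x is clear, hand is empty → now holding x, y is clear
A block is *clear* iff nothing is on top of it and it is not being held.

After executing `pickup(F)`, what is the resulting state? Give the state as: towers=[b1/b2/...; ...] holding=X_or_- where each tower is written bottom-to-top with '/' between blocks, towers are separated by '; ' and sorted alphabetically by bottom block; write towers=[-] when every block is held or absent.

towers=[C/G/B; D/A/E] holding=F

before: towers=[C/G/B; D/A/E; F] holding=-
pre[pickup(F)]: clear(F) yes, ontable(F) yes, handempty yes
all met → apply pickup(F)
after:  towers=[C/G/B; D/A/E] holding=F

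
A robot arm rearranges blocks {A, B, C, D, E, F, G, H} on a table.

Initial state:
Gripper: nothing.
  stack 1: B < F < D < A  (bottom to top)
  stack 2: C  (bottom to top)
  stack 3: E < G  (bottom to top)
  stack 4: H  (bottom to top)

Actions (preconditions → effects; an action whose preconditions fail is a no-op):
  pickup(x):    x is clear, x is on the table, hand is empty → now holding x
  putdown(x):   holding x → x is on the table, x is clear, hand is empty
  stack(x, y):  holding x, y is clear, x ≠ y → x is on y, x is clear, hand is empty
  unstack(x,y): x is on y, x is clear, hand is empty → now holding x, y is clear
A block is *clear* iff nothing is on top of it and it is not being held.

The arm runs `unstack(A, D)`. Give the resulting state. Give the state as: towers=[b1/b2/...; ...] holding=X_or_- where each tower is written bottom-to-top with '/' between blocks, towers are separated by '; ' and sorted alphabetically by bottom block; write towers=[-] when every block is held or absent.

towers=[B/F/D; C; E/G; H] holding=A

before: towers=[B/F/D/A; C; E/G; H] holding=-
pre[unstack(A, D)]: on(A,D) yes, clear(A) yes, handempty yes
all met → apply unstack(A, D)
after:  towers=[B/F/D; C; E/G; H] holding=A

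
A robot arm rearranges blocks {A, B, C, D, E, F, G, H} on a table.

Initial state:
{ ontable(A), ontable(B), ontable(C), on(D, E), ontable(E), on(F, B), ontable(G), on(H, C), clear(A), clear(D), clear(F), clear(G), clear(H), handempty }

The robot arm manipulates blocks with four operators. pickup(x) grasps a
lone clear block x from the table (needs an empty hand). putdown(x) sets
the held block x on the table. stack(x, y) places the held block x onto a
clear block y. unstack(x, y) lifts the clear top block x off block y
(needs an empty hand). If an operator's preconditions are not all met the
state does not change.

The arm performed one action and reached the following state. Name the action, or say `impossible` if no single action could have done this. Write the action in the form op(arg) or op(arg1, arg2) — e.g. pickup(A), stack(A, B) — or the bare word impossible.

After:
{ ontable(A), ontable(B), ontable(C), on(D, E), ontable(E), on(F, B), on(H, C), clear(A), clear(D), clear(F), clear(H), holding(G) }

target: towers=[A; B/F; C/H; E/D] holding=G
         pickup(G) → towers=[A; B/F; C/H; E/D] holding=G  ← match
         pickup(A) → towers=[B/F; C/H; E/D; G] holding=A
     unstack(H, C) → towers=[A; B/F; C; E/D; G] holding=H
     unstack(F, B) → towers=[A; B; C/H; E/D; G] holding=F
     unstack(D, E) → towers=[A; B/F; C/H; E; G] holding=D

pickup(G)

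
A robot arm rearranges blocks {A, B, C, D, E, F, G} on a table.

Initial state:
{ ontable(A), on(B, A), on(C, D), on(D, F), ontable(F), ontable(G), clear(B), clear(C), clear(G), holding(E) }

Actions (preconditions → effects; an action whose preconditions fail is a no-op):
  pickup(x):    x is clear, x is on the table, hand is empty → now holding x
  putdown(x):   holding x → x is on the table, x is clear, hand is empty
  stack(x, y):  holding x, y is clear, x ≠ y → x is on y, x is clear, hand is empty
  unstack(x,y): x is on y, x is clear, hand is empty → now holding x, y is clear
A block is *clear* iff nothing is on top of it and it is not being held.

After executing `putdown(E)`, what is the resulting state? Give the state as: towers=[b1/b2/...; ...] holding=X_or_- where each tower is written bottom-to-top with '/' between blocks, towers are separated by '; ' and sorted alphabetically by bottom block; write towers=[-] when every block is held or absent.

before: towers=[A/B; F/D/C; G] holding=E
pre[putdown(E)]: holding(E) ✓
all met → apply putdown(E)
after:  towers=[A/B; E; F/D/C; G] holding=-

towers=[A/B; E; F/D/C; G] holding=-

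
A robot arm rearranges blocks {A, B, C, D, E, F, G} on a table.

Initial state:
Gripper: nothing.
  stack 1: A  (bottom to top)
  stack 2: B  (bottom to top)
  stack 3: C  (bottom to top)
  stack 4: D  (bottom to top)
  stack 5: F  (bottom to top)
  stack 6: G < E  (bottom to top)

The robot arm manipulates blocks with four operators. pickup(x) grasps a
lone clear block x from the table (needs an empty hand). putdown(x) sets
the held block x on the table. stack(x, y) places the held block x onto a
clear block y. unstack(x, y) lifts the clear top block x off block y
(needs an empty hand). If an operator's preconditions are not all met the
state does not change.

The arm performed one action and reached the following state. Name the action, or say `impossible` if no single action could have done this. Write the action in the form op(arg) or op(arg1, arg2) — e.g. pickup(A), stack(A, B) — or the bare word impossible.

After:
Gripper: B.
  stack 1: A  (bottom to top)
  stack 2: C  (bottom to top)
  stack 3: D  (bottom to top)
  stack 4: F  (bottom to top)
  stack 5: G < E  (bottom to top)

pickup(B)

target: towers=[A; C; D; F; G/E] holding=B
         pickup(B) → towers=[A; C; D; F; G/E] holding=B  ← match
         pickup(F) → towers=[A; B; C; D; G/E] holding=F
         pickup(D) → towers=[A; B; C; F; G/E] holding=D
         pickup(A) → towers=[B; C; D; F; G/E] holding=A
     unstack(E, G) → towers=[A; B; C; D; F; G] holding=E
         pickup(C) → towers=[A; B; D; F; G/E] holding=C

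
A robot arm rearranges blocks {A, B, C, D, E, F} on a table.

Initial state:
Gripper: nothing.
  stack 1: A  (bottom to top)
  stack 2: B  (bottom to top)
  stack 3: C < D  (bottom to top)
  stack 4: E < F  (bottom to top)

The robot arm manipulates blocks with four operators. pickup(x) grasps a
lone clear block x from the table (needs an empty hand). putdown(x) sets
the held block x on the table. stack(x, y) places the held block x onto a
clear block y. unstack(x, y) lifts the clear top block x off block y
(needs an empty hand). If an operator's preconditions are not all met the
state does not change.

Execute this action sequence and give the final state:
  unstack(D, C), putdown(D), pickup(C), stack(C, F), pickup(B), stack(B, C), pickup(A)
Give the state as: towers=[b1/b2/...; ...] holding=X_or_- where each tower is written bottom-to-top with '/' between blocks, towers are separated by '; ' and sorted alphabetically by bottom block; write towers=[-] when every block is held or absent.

towers=[D; E/F/C/B] holding=A

step 1 (unstack(D, C)): towers=[A; B; C; E/F] holding=D
step 2 (putdown(D)): towers=[A; B; C; D; E/F] holding=-
step 3 (pickup(C)): towers=[A; B; D; E/F] holding=C
step 4 (stack(C, F)): towers=[A; B; D; E/F/C] holding=-
step 5 (pickup(B)): towers=[A; D; E/F/C] holding=B
step 6 (stack(B, C)): towers=[A; D; E/F/C/B] holding=-
step 7 (pickup(A)): towers=[D; E/F/C/B] holding=A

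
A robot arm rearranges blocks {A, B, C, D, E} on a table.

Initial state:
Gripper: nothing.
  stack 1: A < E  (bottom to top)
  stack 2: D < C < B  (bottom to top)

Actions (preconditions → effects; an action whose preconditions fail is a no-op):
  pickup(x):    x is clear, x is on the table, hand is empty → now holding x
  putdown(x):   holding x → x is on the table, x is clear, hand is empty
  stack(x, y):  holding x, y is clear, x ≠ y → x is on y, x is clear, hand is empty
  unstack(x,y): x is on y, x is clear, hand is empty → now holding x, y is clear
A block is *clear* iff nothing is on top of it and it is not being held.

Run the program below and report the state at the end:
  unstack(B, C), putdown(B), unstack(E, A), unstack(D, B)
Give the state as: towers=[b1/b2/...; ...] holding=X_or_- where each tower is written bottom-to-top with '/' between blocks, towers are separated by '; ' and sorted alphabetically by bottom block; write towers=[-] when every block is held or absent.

towers=[A; B; D/C] holding=E

step 1 (unstack(B, C)): towers=[A/E; D/C] holding=B
step 2 (putdown(B)): towers=[A/E; B; D/C] holding=-
step 3 (unstack(E, A)): towers=[A; B; D/C] holding=E
step 4 (unstack(D, B)) [no-op]: towers=[A; B; D/C] holding=E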